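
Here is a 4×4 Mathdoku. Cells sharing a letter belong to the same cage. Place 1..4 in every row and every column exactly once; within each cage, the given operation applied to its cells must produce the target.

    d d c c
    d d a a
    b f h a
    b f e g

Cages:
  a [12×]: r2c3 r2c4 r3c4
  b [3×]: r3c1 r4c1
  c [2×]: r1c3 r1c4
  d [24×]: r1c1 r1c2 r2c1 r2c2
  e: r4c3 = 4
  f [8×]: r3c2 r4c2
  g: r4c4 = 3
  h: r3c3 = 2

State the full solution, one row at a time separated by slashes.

4 3 1 2 / 2 1 3 4 / 3 4 2 1 / 1 2 4 3

Cage h is given; hence r3c3 = 2.
E is a freebie, which forces r4c3 = 4.
G is a freebie, so r4c4 = 3.
Column 3 already has 2, leaving r1c3 = 1.
Cage c needs two cells with product 2, so r1c4 = 2.
The 3 cells of cage a must have product 12; hence r2c3 = 3.
Cage b needs two cells with product 3, which forces r3c1 = 3.
Row 3 now contains 2, leaving r3c2 = 4.
Row 3 already has 4, so r3c4 = 1.
Row 4 already has 3; hence r4c1 = 1.
4 is placed in row 4; hence r4c2 = 2.
Column 1 now contains 3; hence r1c1 = 4.
4 is placed in column 2, which forces r1c2 = 3.
Cage d has product 24, which forces r2c1 = 2.
Column 2 now contains 2, leaving r2c2 = 1.
Column 4 already has 1, which forces r2c4 = 4.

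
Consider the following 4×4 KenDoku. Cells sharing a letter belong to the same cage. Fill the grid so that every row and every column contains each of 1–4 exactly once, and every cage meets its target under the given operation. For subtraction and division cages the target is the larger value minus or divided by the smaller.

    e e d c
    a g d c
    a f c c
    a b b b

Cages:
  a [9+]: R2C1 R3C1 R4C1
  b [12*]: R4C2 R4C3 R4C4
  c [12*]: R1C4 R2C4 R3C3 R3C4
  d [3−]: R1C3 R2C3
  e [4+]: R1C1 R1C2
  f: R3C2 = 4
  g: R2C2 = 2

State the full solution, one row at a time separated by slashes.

1 3 4 2 / 4 2 1 3 / 3 4 2 1 / 2 1 3 4

Cage g is given; hence R2C2 = 2.
F is a freebie, which forces R3C2 = 4.
The only place for 2 in row 1 is R1C4.
Cage c needs product 12; hence R3C3 = 2.
Cage a has sum 9, leaving R2C1 = 4.
Row 2 now contains 4, leaving R2C3 = 1.
1 is placed in row 2, which forces R2C4 = 3.
2 is placed in row 3, which forces R3C1 = 3.
3 is placed in column 4, which forces R3C4 = 1.
Cage a has sum 9, which forces R4C1 = 2.
Column 4 now contains 1, so R4C4 = 4.
Column 1 now contains 3, which forces R1C1 = 1.
The two cells of cage e must have sum 4, so R1C2 = 3.
Column 3 already has 1, which forces R1C3 = 4.
Cage b has product 12, so R4C2 = 1.
Row 4 already has 4, which forces R4C3 = 3.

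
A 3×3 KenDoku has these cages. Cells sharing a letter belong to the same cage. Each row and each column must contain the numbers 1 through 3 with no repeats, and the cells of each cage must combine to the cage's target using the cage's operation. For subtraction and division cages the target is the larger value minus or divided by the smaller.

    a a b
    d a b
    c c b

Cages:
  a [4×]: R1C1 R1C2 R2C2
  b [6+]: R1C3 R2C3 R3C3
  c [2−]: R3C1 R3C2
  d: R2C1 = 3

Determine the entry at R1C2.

1

Cage a has product 4, leaving R1C1 = 2.
Cage a needs product 4, leaving R1C2 = 1.
Row 1 now contains 1, which forces R1C3 = 3.
Cage d is given, leaving R2C1 = 3.
Cage a needs product 4, leaving R2C2 = 2.
Row 2 now contains 2; hence R2C3 = 1.
Column 1 already has 3, leaving R3C1 = 1.
1 is placed in column 2, which forces R3C2 = 3.
Column 3 already has 1; hence R3C3 = 2.
Filled in: 2 1 3 / 3 2 1 / 1 3 2.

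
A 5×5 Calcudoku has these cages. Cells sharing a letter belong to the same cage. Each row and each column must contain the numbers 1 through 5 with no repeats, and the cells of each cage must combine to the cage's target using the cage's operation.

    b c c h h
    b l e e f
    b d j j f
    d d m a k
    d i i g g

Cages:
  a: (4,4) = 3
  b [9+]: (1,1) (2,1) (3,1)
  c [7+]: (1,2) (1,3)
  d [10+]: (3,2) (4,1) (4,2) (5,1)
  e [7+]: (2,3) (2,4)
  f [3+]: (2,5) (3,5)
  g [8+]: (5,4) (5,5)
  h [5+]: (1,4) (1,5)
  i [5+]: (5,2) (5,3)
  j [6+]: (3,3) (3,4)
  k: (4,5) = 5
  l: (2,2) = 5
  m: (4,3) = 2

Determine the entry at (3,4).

L is a freebie, which forces (2,2) = 5.
Cage m is given; hence (4,3) = 2.
Cage a is a single given cell, so (4,4) = 3.
Cage k is a single given cell; hence (4,5) = 5.
Column 4 now contains 3, so (5,4) = 5.
Column 5 now contains 5, leaving (5,5) = 3.
The two cells of cage e must have sum 7, so (2,3) = 3.
Cage e needs two cells with sum 7, so (2,4) = 4.
Column 4 now contains 4, leaving (1,4) = 1.
The two cells of cage h must have sum 5; hence (1,5) = 4.
1 is placed in column 4, which forces (3,4) = 2.
Row 3 now contains 2; hence (3,5) = 1.
The two cells of cage c must have sum 7, so (1,2) = 2.
4 is placed in row 1, so (1,3) = 5.
Column 5 now contains 1, leaving (2,5) = 2.
Cage j's pair has sum 6; hence (3,3) = 4.
4 is placed in column 3, which forces (5,3) = 1.
5 is placed in row 1, leaving (1,1) = 3.
Row 2 already has 2, so (2,1) = 1.
Cage b needs sum 9, so (3,1) = 5.
Row 3 now contains 4, so (3,2) = 3.
1 is placed in column 1; hence (4,1) = 4.
Row 4 now contains 4, so (4,2) = 1.
Row 5 already has 1, so (5,1) = 2.
Row 5 already has 1, leaving (5,2) = 4.
Completed grid: 3 2 5 1 4 / 1 5 3 4 2 / 5 3 4 2 1 / 4 1 2 3 5 / 2 4 1 5 3.

2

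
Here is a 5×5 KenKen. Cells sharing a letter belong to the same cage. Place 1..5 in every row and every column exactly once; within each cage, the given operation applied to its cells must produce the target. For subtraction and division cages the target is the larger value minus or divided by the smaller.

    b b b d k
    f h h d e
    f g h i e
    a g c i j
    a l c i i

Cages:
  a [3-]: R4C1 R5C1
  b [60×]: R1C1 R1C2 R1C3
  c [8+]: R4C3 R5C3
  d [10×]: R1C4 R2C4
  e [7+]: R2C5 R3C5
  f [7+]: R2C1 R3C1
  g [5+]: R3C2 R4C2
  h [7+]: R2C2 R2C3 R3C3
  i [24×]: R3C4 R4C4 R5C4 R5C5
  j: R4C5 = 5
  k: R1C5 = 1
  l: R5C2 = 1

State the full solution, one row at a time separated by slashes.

3 5 4 2 1 / 2 4 1 5 3 / 5 3 2 1 4 / 1 2 3 4 5 / 4 1 5 3 2

Cage k is a single given cell, leaving R1C5 = 1.
Cage j is given; hence R4C5 = 5.
Cage l is a single given cell, leaving R5C2 = 1.
5 is placed in row 4, leaving R4C3 = 3.
Cage c's pair has sum 8, so R5C3 = 5.
5 is placed in column 3; hence R1C3 = 4.
Cage g needs two cells with sum 5, which forces R3C2 = 3.
3 is placed in row 3, which forces R3C5 = 4.
Cage a needs two cells with difference 3, so R4C1 = 1.
Row 4 already has 3, so R4C2 = 2.
2 is placed in row 4; hence R4C4 = 4.
Row 5 now contains 5, which forces R5C1 = 4.
The 3 cells of cage b must have product 60; hence R1C1 = 3.
Column 2 already has 3, which forces R1C2 = 5.
Row 1 now contains 5, so R1C4 = 2.
Column 2 already has 2; hence R2C2 = 4.
Column 4 already has 2, which forces R2C4 = 5.
Column 5 now contains 4, leaving R2C5 = 3.
The 4 cells of cage i must have product 24; hence R3C4 = 1.
Column 4 already has 2, so R5C4 = 3.
Column 5 now contains 3, so R5C5 = 2.
Row 2 now contains 5; hence R2C1 = 2.
The 3 cells of cage h must have sum 7; hence R2C3 = 1.
Cage f needs two cells with sum 7; hence R3C1 = 5.
Row 3 already has 1; hence R3C3 = 2.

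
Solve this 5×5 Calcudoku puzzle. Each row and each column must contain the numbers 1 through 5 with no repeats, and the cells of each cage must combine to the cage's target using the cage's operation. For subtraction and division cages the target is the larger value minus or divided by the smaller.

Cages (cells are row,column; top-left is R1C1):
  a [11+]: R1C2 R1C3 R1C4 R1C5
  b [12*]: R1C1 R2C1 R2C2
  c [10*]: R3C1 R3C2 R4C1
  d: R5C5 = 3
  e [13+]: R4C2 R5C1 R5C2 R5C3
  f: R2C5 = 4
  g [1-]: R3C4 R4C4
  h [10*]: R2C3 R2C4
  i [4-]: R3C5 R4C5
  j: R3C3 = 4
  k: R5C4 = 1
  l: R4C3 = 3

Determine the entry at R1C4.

5

Cage f is given, so R2C5 = 4.
J is a freebie, leaving R3C3 = 4.
L is a freebie, which forces R4C3 = 3.
K is a freebie, leaving R5C4 = 1.
Cage d is given, so R5C5 = 3.
Cage e has sum 13; hence R4C2 = 2.
Row 4 already has 2; hence R4C4 = 4.
The 3 cells of cage b must have product 12, so R1C1 = 4.
Cage c needs product 10, which forces R3C1 = 2.
2 is placed in column 1, which forces R5C1 = 5.
5 is placed in row 5, so R5C2 = 4.
5 is placed in row 5, leaving R5C3 = 2.
Column 3 already has 2, which forces R2C3 = 5.
The two cells of cage h must have product 10, so R2C4 = 2.
The 3 cells of cage c must have product 10, so R3C2 = 5.
Row 3 already has 5; hence R3C4 = 3.
Row 3 already has 5; hence R3C5 = 1.
5 is placed in column 1, so R4C1 = 1.
Column 5 already has 1; hence R4C5 = 5.
Cage a needs sum 11, leaving R1C2 = 3.
Column 3 now contains 5, leaving R1C3 = 1.
Column 4 already has 3; hence R1C4 = 5.
Column 5 already has 5, which forces R1C5 = 2.
1 is placed in column 1, leaving R2C1 = 3.
The 3 cells of cage b must have product 12, leaving R2C2 = 1.
The full grid is 4 3 1 5 2 / 3 1 5 2 4 / 2 5 4 3 1 / 1 2 3 4 5 / 5 4 2 1 3.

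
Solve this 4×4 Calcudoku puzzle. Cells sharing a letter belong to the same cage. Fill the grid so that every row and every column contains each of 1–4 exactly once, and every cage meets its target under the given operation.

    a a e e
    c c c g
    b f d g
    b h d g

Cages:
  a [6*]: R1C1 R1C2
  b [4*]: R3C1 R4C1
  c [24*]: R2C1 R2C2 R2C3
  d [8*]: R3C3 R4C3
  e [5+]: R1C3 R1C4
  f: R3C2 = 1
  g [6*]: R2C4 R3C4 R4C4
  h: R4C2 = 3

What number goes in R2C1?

2

Cage f is a single given cell; hence R3C2 = 1.
Cage h is a single given cell, so R4C2 = 3.
The two cells of cage a must have product 6; hence R1C1 = 3.
Column 2 already has 3, which forces R1C2 = 2.
2 is placed in column 2, so R2C2 = 4.
Row 3 now contains 1, so R3C1 = 4.
Row 3 now contains 4, leaving R3C3 = 2.
Row 3 now contains 2, which forces R3C4 = 3.
Cage b's pair has product 4, so R4C1 = 1.
Column 3 already has 2; hence R4C3 = 4.
1 is placed in row 4, so R4C4 = 2.
4 is placed in column 3, leaving R1C3 = 1.
Cage e needs two cells with sum 5, leaving R1C4 = 4.
4 is placed in row 2, which forces R2C1 = 2.
Column 3 already has 2, so R2C3 = 3.
Column 4 already has 2, so R2C4 = 1.
The full grid is 3 2 1 4 / 2 4 3 1 / 4 1 2 3 / 1 3 4 2.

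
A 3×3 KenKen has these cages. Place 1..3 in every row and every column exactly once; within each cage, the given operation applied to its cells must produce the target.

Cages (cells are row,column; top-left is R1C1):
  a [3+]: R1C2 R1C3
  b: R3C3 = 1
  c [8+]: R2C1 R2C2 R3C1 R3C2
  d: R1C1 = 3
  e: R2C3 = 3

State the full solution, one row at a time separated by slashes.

Cage d is a single given cell, leaving R1C1 = 3.
Cage e is a single given cell, which forces R2C3 = 3.
Cage b is given; hence R3C3 = 1.
Cage a's pair has sum 3; hence R1C2 = 1.
1 is placed in column 3; hence R1C3 = 2.
Cage c has sum 8, which forces R2C1 = 1.
The 4 cells of cage c must have sum 8, which forces R2C2 = 2.
Row 3 already has 1, which forces R3C1 = 2.
Cage c needs sum 8, so R3C2 = 3.

3 1 2 / 1 2 3 / 2 3 1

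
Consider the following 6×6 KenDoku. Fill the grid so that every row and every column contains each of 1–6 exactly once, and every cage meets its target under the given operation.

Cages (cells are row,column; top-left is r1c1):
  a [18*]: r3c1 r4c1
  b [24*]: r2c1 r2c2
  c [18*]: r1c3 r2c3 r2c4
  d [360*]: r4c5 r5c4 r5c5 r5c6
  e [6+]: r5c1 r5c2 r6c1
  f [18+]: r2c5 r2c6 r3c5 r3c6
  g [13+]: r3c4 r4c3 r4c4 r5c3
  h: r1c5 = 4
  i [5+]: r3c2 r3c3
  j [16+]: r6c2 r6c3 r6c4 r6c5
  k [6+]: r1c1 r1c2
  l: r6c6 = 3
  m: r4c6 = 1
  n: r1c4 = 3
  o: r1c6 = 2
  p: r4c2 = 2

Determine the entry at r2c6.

5

N is a freebie, leaving r1c4 = 3.
H is a freebie; hence r1c5 = 4.
Cage o is a single given cell; hence r1c6 = 2.
P is a freebie, which forces r4c2 = 2.
M is a freebie, leaving r4c6 = 1.
Cage l is a single given cell, so r6c6 = 3.
Cage c has product 18, leaving r2c3 = 3.
The only place for 6 in row 1 is r1c3.
The 3 cells of cage c must have product 18, which forces r2c4 = 1.
Column 4 already has 1; hence r3c4 = 2.
The only place for 2 in row 2 is r2c5.
In row 2, 5 can only go at r2c6, so r2c6 = 5.
Cage f has sum 18, which forces r3c5 = 5.
Cage f needs sum 18, so r3c6 = 6.
Column 6 already has 6, which forces r5c6 = 4.
Row 3 already has 6, which forces r3c1 = 3.
The two cells of cage a must have product 18, so r4c1 = 6.
Row 4 now contains 6; hence r4c5 = 3.
Cage d has product 360; hence r5c4 = 5.
Column 5 already has 3, so r5c5 = 6.
6 is placed in column 5, leaving r6c5 = 1.
6 is placed in column 1; hence r2c1 = 4.
The two cells of cage b must have product 24, so r2c2 = 6.
Cage g needs sum 13; hence r4c3 = 5.
Column 4 already has 5, leaving r4c4 = 4.
Cage e has sum 6, which forces r5c1 = 1.
Cage e has sum 6, leaving r5c2 = 3.
Cage g needs sum 13, which forces r5c3 = 2.
Row 6 already has 1, leaving r6c1 = 2.
Column 3 now contains 5, leaving r6c3 = 4.
Column 4 already has 4, which forces r6c4 = 6.
1 is placed in column 1, so r1c1 = 5.
The two cells of cage k must have sum 6; hence r1c2 = 1.
Cage i's pair has sum 5, so r3c2 = 4.
Column 3 already has 4, which forces r3c3 = 1.
Row 6 already has 4; hence r6c2 = 5.
The full grid is 5 1 6 3 4 2 / 4 6 3 1 2 5 / 3 4 1 2 5 6 / 6 2 5 4 3 1 / 1 3 2 5 6 4 / 2 5 4 6 1 3.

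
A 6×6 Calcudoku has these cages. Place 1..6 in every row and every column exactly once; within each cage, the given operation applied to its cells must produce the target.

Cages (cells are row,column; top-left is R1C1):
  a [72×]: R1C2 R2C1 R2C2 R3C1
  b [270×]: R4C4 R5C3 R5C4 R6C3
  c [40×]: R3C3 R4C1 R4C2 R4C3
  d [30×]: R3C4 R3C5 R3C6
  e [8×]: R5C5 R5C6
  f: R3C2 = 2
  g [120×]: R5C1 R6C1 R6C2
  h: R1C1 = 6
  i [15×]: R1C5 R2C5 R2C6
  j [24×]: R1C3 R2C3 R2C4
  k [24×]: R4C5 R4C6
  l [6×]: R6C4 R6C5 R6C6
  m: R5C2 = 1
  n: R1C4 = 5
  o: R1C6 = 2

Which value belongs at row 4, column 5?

4

H is a freebie; hence R1C1 = 6.
Cage n is a single given cell; hence R1C4 = 5.
O is a freebie; hence R1C6 = 2.
Cage f is given, which forces R3C2 = 2.
Cage m is a single given cell, leaving R5C2 = 1.
2 is placed in column 6, leaving R5C6 = 4.
Cage k needs two cells with product 24, which forces R4C5 = 4.
Column 6 now contains 4, which forces R4C6 = 6.
Row 5 already has 4, so R5C1 = 5.
Row 5 already has 5; hence R5C3 = 3.
Row 5 already has 3, leaving R5C4 = 6.
Row 5 already has 4, which forces R5C5 = 2.
Cage g has product 120; hence R6C1 = 4.
The 3 cells of cage g must have product 120, which forces R6C2 = 6.
Column 3 now contains 3; hence R6C3 = 5.
The 4 cells of cage a must have product 72, so R2C1 = 2.
2 is placed in row 2; hence R2C3 = 6.
The 4 cells of cage a must have product 72; hence R3C1 = 3.
The 4 cells of cage c must have product 40; hence R3C3 = 4.
Column 4 now contains 6, leaving R3C4 = 1.
Cage d needs product 30, which forces R3C5 = 6.
Cage d has product 30, so R3C6 = 5.
Column 1 now contains 2, leaving R4C1 = 1.
Row 4 already has 4; hence R4C2 = 5.
1 is placed in row 4, leaving R4C3 = 2.
6 is placed in row 4; hence R4C4 = 3.
The 3 cells of cage l must have product 6, so R6C4 = 2.
4 is placed in column 3, so R1C3 = 1.
1 is placed in row 1; hence R1C5 = 3.
Column 4 already has 3, leaving R2C4 = 4.
The 3 cells of cage i must have product 15; hence R2C5 = 5.
Column 5 now contains 3; hence R6C5 = 1.
Row 6 now contains 1, leaving R6C6 = 3.
Row 1 now contains 3, so R1C2 = 4.
Row 2 now contains 4; hence R2C2 = 3.
3 is placed in column 6, so R2C6 = 1.
Filled in: 6 4 1 5 3 2 / 2 3 6 4 5 1 / 3 2 4 1 6 5 / 1 5 2 3 4 6 / 5 1 3 6 2 4 / 4 6 5 2 1 3.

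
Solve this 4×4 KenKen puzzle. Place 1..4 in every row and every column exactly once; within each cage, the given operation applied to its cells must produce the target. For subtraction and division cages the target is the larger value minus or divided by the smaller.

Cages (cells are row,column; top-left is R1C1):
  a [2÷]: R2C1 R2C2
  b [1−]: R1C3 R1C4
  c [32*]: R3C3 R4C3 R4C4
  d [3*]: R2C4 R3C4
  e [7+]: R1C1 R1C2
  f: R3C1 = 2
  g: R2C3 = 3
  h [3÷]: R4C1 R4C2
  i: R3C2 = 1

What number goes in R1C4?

Cage g is given, leaving R2C3 = 3.
3 is placed in row 2; hence R2C4 = 1.
Cage f is a single given cell, so R3C1 = 2.
I is a freebie, leaving R3C2 = 1.
Cage c has product 32; hence R3C3 = 4.
Column 4 now contains 1; hence R3C4 = 3.
Column 2 now contains 1; hence R4C2 = 3.
The 3 cells of cage c must have product 32; hence R4C3 = 2.
The 3 cells of cage c must have product 32; hence R4C4 = 4.
The two cells of cage e must have sum 7, so R1C1 = 3.
Column 2 already has 3, leaving R1C2 = 4.
2 is placed in column 3, which forces R1C3 = 1.
Column 4 now contains 4, so R1C4 = 2.
Column 1 now contains 2; hence R2C1 = 4.
Cage a needs two cells with quotient 2, which forces R2C2 = 2.
Row 4 now contains 3; hence R4C1 = 1.
Completed grid: 3 4 1 2 / 4 2 3 1 / 2 1 4 3 / 1 3 2 4.

2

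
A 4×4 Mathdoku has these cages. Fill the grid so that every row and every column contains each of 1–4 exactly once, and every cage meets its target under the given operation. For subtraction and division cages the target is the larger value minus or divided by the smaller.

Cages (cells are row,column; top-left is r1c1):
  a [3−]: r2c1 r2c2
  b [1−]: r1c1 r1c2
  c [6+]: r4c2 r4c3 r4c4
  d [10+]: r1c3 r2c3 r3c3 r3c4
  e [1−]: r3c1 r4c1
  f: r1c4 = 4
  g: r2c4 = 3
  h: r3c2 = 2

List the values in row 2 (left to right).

1 4 2 3

F is a freebie, which forces r1c4 = 4.
Cage g is a single given cell, so r2c4 = 3.
H is a freebie, leaving r3c2 = 2.
2 is placed in row 3, so r3c4 = 1.
Column 4 already has 1, leaving r4c4 = 2.
The two cells of cage b must have difference 1; hence r1c1 = 2.
Row 1 already has 2, so r1c3 = 3.
3 is placed in column 3, so r3c3 = 4.
3 is placed in column 3, so r4c3 = 1.
Row 1 now contains 3, so r1c2 = 1.
1 is placed in column 2; hence r2c2 = 4.
Column 3 already has 4; hence r2c3 = 2.
Row 3 already has 4, which forces r3c1 = 3.
The two cells of cage e must have difference 1, so r4c1 = 4.
Row 4 already has 1, so r4c2 = 3.
4 is placed in row 2; hence r2c1 = 1.
Completed grid: 2 1 3 4 / 1 4 2 3 / 3 2 4 1 / 4 3 1 2.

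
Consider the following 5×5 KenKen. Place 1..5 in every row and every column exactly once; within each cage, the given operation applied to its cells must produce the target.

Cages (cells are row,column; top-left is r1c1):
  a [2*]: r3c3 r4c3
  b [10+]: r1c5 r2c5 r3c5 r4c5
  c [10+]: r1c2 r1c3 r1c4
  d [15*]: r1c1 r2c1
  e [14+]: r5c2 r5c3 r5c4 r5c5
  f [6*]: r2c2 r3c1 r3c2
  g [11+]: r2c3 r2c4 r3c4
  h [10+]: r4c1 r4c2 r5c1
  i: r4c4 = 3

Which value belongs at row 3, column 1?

2

I is a freebie, leaving r4c4 = 3.
The only place for 5 in row 3 is r3c4.
In row 3, 4 can only go at r3c5, so r3c5 = 4.
The only place for 1 in row 5 is r5c1.
The only place for 2 in column 1 is r3c1.
Row 3 already has 2, so r3c3 = 1.
Cage a needs two cells with product 2, leaving r4c3 = 2.
2 is placed in row 4, so r4c5 = 1.
The 3 cells of cage f must have product 6, leaving r2c2 = 1.
Row 2 now contains 1, which forces r2c4 = 2.
Row 2 already has 2; hence r2c5 = 3.
1 is placed in row 3; hence r3c2 = 3.
Column 4 already has 2, which forces r5c4 = 4.
The two cells of cage d must have product 15; hence r1c1 = 3.
Column 4 now contains 4; hence r1c4 = 1.
3 is placed in column 5, which forces r1c5 = 2.
3 is placed in row 2, which forces r2c1 = 5.
The 3 cells of cage g must have sum 11, so r2c3 = 4.
Column 1 already has 5; hence r4c1 = 4.
Row 4 already has 4, so r4c2 = 5.
Column 2 now contains 5, which forces r5c2 = 2.
Cage e has sum 14, so r5c3 = 3.
Column 5 now contains 2, leaving r5c5 = 5.
Column 2 now contains 5, which forces r1c2 = 4.
4 is placed in column 3, so r1c3 = 5.
The full grid is 3 4 5 1 2 / 5 1 4 2 3 / 2 3 1 5 4 / 4 5 2 3 1 / 1 2 3 4 5.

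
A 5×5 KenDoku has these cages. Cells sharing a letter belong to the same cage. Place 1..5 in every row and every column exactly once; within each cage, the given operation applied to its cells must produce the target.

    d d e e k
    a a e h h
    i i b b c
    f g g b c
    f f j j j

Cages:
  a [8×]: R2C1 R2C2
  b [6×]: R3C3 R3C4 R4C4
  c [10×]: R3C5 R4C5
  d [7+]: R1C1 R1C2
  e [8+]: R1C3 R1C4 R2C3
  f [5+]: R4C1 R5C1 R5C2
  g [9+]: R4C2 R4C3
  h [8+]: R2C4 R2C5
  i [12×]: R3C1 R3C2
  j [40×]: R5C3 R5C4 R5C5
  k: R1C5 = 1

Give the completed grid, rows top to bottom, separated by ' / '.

Cage k is a single given cell, so R1C5 = 1.
Row 2 needs a 1, and only R2C3 is open for it.
The only place for 1 in row 3 is R3C4.
The only place for 5 in row 3 is R3C5.
The two cells of cage h must have sum 8; hence R2C4 = 5.
Column 5 now contains 5, so R2C5 = 3.
Column 5 now contains 5, which forces R4C5 = 2.
Column 5 already has 2, so R5C5 = 4.
The 3 cells of cage b must have product 6, leaving R3C3 = 2.
Row 4 already has 2, leaving R4C1 = 1.
Row 4 already has 2, leaving R4C4 = 3.
Cage f needs sum 5; hence R5C1 = 3.
Cage f has sum 5, so R5C2 = 1.
Cage j needs product 40, so R5C3 = 5.
Row 5 now contains 4, which forces R5C4 = 2.
The 3 cells of cage e must have sum 8, leaving R1C3 = 3.
Column 4 now contains 2, which forces R1C4 = 4.
Column 1 already has 3; hence R3C1 = 4.
Cage i needs two cells with product 12; hence R3C2 = 3.
Cage g needs two cells with sum 9; hence R4C2 = 5.
5 is placed in column 3, so R4C3 = 4.
The two cells of cage d must have sum 7, so R1C1 = 5.
Column 2 now contains 5, leaving R1C2 = 2.
Column 1 already has 4, leaving R2C1 = 2.
Cage a needs two cells with product 8, leaving R2C2 = 4.

5 2 3 4 1 / 2 4 1 5 3 / 4 3 2 1 5 / 1 5 4 3 2 / 3 1 5 2 4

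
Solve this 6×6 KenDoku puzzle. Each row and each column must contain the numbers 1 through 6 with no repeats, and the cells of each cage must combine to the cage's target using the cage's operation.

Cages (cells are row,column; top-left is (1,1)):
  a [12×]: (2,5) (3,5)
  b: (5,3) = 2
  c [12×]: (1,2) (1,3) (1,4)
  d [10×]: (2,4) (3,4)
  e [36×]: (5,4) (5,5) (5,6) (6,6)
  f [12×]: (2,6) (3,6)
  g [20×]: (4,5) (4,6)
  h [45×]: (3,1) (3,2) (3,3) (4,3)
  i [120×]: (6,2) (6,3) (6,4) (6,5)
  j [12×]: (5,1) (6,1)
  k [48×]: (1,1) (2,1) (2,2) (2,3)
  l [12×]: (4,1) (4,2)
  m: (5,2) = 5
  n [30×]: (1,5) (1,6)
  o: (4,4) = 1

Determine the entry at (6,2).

Cage h has product 45, which forces (4,3) = 3.
O is a freebie; hence (4,4) = 1.
M is a freebie, so (5,2) = 5.
Cage b is given, so (5,3) = 2.
Row 2 needs a 5, and only (2,4) is open for it.
Column 4 now contains 5, which forces (3,4) = 2.
The only place for 5 in column 1 is (3,1).
Cage h needs product 45; hence (3,2) = 3.
Row 3 now contains 5; hence (3,3) = 1.
The 3 cells of cage c must have product 12; hence (1,2) = 1.
Column 3 now contains 1; hence (1,3) = 4.
The 3 cells of cage c must have product 12, leaving (1,4) = 3.
4 is placed in column 3, so (2,3) = 6.
6 is placed in column 3, leaving (6,3) = 5.
Cage k has product 48; hence (1,1) = 2.
Cage k has product 48; hence (2,1) = 1.
Cage k needs product 48; hence (2,2) = 4.
2 is placed in column 1, leaving (4,1) = 6.
6 is placed in row 4; hence (4,2) = 2.
Column 2 already has 2, which forces (6,2) = 6.
Row 6 now contains 6, leaving (6,4) = 4.
Cage j's pair has product 12, leaving (5,1) = 4.
Column 4 now contains 4; hence (5,4) = 6.
Row 6 now contains 4, leaving (6,1) = 3.
Cage i needs product 120, so (6,5) = 1.
Cage e needs product 36, which forces (6,6) = 2.
2 is placed in column 6, which forces (2,6) = 3.
The two cells of cage f must have product 12, so (3,6) = 4.
Column 6 now contains 4, so (4,6) = 5.
1 is placed in column 5, which forces (5,5) = 3.
Cage e needs product 36, which forces (5,6) = 1.
Cage n needs two cells with product 30, so (1,5) = 5.
5 is placed in column 6, leaving (1,6) = 6.
3 is placed in row 2, which forces (2,5) = 2.
Row 3 already has 4, leaving (3,5) = 6.
Row 4 now contains 5; hence (4,5) = 4.
Filled in: 2 1 4 3 5 6 / 1 4 6 5 2 3 / 5 3 1 2 6 4 / 6 2 3 1 4 5 / 4 5 2 6 3 1 / 3 6 5 4 1 2.

6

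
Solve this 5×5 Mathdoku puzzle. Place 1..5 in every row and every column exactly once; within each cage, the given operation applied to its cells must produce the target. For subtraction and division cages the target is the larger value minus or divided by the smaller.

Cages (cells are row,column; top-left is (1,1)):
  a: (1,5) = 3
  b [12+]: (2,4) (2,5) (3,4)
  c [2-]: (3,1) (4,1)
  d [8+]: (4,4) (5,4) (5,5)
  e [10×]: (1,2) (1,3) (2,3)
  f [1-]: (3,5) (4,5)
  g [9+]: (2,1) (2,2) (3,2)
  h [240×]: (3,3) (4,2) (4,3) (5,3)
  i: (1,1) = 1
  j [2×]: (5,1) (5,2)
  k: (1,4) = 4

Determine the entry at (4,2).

4

I is a freebie; hence (1,1) = 1.
Cage k is given, leaving (1,4) = 4.
A is a freebie, leaving (1,5) = 3.
The 4 cells of cage h must have product 240, which forces (4,2) = 4.
Column 1 already has 1, which forces (5,1) = 2.
2 is placed in row 5, leaving (5,2) = 1.
Cage g needs sum 9, which forces (2,1) = 4.
Cage e has product 10; hence (2,3) = 1.
Row 2 now contains 4, so (2,5) = 5.
Cage d needs sum 8, leaving (4,4) = 1.
Row 4 already has 1, leaving (4,5) = 2.
Cage d needs sum 8, which forces (5,4) = 3.
Cage d needs sum 8, leaving (5,5) = 4.
Column 4 now contains 3, so (2,4) = 2.
Cage h has product 240, which forces (3,3) = 4.
Column 4 now contains 3, which forces (3,4) = 5.
Column 5 already has 4, so (3,5) = 1.
Cage h needs product 240, which forces (4,3) = 3.
4 is placed in row 5, which forces (5,3) = 5.
The 3 cells of cage e must have product 10, leaving (1,2) = 5.
5 is placed in column 3, so (1,3) = 2.
Row 2 now contains 2, leaving (2,2) = 3.
Row 3 already has 5, so (3,1) = 3.
Cage g needs sum 9, which forces (3,2) = 2.
3 is placed in row 4, leaving (4,1) = 5.
Completed grid: 1 5 2 4 3 / 4 3 1 2 5 / 3 2 4 5 1 / 5 4 3 1 2 / 2 1 5 3 4.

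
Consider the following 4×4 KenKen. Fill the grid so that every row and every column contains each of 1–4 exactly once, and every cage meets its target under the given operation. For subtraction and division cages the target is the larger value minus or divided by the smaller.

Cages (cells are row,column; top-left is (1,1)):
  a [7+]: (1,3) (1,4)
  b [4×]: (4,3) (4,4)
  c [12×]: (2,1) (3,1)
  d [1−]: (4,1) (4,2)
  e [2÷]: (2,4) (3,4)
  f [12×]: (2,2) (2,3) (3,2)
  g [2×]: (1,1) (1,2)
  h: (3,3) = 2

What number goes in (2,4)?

2

Cage h is a single given cell, so (3,3) = 2.
The two cells of cage e must have quotient 2; hence (2,4) = 2.
The only place for 3 in column 4 is (1,4).
Row 1 already has 3, so (1,3) = 4.
Column 3 now contains 4; hence (4,3) = 1.
Row 4 now contains 1, so (4,4) = 4.
1 is placed in column 3; hence (2,3) = 3.
Column 4 already has 4; hence (3,4) = 1.
3 is placed in row 2, so (2,1) = 4.
The 3 cells of cage f must have product 12; hence (2,2) = 1.
Cage c needs two cells with product 12, leaving (3,1) = 3.
1 is placed in row 3; hence (3,2) = 4.
Column 1 now contains 3, leaving (4,1) = 2.
Row 4 now contains 2, so (4,2) = 3.
Column 1 now contains 2, leaving (1,1) = 1.
Column 2 already has 1, which forces (1,2) = 2.
Filled in: 1 2 4 3 / 4 1 3 2 / 3 4 2 1 / 2 3 1 4.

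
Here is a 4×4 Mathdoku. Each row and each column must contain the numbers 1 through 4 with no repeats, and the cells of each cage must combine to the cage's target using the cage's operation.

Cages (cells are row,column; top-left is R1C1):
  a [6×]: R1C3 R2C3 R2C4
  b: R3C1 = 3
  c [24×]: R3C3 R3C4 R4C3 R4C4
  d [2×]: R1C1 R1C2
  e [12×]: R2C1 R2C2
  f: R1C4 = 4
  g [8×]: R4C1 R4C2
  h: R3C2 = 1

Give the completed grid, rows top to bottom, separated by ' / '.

F is a freebie; hence R1C4 = 4.
Cage b is given, leaving R3C1 = 3.
H is a freebie, leaving R3C2 = 1.
Row 3 now contains 1, which forces R3C4 = 2.
Cage d's pair has product 2, so R1C1 = 1.
Column 2 already has 1, which forces R1C2 = 2.
2 is placed in row 1; hence R1C3 = 3.
3 is placed in column 1; hence R2C1 = 4.
Cage e needs two cells with product 12, so R2C2 = 3.
Row 2 now contains 3; hence R2C4 = 1.
Row 3 now contains 2, so R3C3 = 4.
Column 1 now contains 4, leaving R4C1 = 2.
Column 2 now contains 2; hence R4C2 = 4.
Column 3 now contains 3, which forces R4C3 = 1.
Column 4 now contains 1, leaving R4C4 = 3.
Row 2 already has 1; hence R2C3 = 2.

1 2 3 4 / 4 3 2 1 / 3 1 4 2 / 2 4 1 3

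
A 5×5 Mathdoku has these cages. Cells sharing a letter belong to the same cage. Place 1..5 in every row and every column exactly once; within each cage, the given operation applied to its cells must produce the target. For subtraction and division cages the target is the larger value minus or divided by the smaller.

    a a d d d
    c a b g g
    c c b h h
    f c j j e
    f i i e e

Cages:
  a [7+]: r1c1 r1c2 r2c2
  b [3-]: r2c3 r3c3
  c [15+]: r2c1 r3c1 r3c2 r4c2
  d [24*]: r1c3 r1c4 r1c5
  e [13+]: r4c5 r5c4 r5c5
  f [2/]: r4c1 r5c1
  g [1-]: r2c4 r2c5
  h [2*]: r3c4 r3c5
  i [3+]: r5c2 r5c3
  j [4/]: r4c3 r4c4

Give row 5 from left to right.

4 2 1 5 3

Row 1 needs a 5, and only r1c2 is open for it.
Cage a needs sum 7, so r1c1 = 1.
Cage a has sum 7, so r2c2 = 1.
1 is placed in column 2; hence r5c2 = 2.
Row 5 now contains 2; hence r5c3 = 1.
The two cells of cage f must have quotient 2, which forces r4c1 = 2.
Column 3 already has 1; hence r4c3 = 4.
Cage j's pair has quotient 4, so r4c4 = 1.
Row 4 now contains 4, so r4c5 = 5.
Row 5 now contains 2, which forces r5c1 = 4.
Row 5 already has 4, so r5c4 = 5.
Column 5 now contains 5, leaving r5c5 = 3.
Cage g needs two cells with difference 1, leaving r2c4 = 3.
Cage c needs sum 15; hence r3c2 = 4.
1 is placed in column 4, leaving r3c4 = 2.
Cage h's pair has product 2, so r3c5 = 1.
Row 4 now contains 4, leaving r4c2 = 3.
Cage d has product 24; hence r1c3 = 3.
Column 4 now contains 2; hence r1c4 = 4.
The 3 cells of cage d must have product 24; hence r1c5 = 2.
Row 2 already has 3, so r2c1 = 5.
Cage b needs two cells with difference 3, so r2c3 = 2.
Column 5 already has 2; hence r2c5 = 4.
Cage c needs sum 15, leaving r3c1 = 3.
2 is placed in row 3, so r3c3 = 5.
Completed grid: 1 5 3 4 2 / 5 1 2 3 4 / 3 4 5 2 1 / 2 3 4 1 5 / 4 2 1 5 3.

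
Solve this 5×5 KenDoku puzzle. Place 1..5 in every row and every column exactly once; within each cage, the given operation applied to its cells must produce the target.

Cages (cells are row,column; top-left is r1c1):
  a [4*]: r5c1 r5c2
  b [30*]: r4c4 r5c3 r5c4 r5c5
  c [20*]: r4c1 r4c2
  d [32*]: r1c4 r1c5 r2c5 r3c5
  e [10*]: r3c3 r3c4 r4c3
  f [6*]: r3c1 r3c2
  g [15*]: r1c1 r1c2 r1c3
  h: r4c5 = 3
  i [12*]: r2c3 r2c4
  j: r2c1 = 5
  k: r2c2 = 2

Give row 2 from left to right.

Cage d has product 32, so r1c4 = 4.
Cage j is given, leaving r2c1 = 5.
K is a freebie; hence r2c2 = 2.
Column 4 now contains 4, which forces r2c4 = 3.
Column 2 already has 2; hence r3c2 = 3.
Column 1 already has 5, which forces r4c1 = 4.
Row 4 now contains 4, leaving r4c2 = 5.
Cage h is a single given cell; hence r4c5 = 3.
Column 1 already has 4, which forces r5c1 = 1.
Row 5 now contains 1, leaving r5c2 = 4.
Column 1 already has 1, which forces r1c1 = 3.
Column 2 already has 5; hence r1c2 = 1.
Cage g needs product 15, which forces r1c3 = 5.
1 is placed in row 1; hence r1c5 = 2.
Row 2 now contains 3, which forces r2c3 = 4.
Row 2 already has 4, leaving r2c5 = 1.
Row 3 already has 3, leaving r3c1 = 2.
Row 3 now contains 2, leaving r3c3 = 1.
Row 3 already has 1, leaving r3c4 = 5.
Column 5 already has 1, so r3c5 = 4.
1 is placed in column 3, which forces r4c3 = 2.
The 4 cells of cage b must have product 30, leaving r4c4 = 1.
Cage b has product 30; hence r5c3 = 3.
5 is placed in column 4; hence r5c4 = 2.
2 is placed in column 5; hence r5c5 = 5.
Completed grid: 3 1 5 4 2 / 5 2 4 3 1 / 2 3 1 5 4 / 4 5 2 1 3 / 1 4 3 2 5.

5 2 4 3 1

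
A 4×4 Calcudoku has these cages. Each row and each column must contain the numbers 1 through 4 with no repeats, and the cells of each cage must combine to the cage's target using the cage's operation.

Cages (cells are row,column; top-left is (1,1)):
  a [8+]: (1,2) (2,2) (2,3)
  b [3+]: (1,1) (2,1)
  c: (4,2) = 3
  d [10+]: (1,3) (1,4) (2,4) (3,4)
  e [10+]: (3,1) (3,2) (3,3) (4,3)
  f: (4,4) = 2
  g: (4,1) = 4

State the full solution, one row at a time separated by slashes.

1 4 2 3 / 2 1 3 4 / 3 2 4 1 / 4 3 1 2

Cage g is a single given cell, which forces (4,1) = 4.
Cage c is a single given cell, leaving (4,2) = 3.
F is a freebie, so (4,4) = 2.
The 4 cells of cage d must have sum 10; hence (1,3) = 2.
Column 3 now contains 2; hence (2,3) = 3.
Column 3 now contains 3, which forces (3,3) = 4.
2 is placed in row 4, which forces (4,3) = 1.
2 is placed in row 1, which forces (1,1) = 1.
Row 1 now contains 1; hence (1,2) = 4.
Row 1 already has 4, which forces (1,4) = 3.
Cage b needs two cells with sum 3, which forces (2,1) = 2.
Column 2 already has 4, which forces (2,2) = 1.
Row 2 already has 1; hence (2,4) = 4.
Cage e has sum 10, leaving (3,1) = 3.
4 is placed in row 3, leaving (3,2) = 2.
Column 4 already has 3, leaving (3,4) = 1.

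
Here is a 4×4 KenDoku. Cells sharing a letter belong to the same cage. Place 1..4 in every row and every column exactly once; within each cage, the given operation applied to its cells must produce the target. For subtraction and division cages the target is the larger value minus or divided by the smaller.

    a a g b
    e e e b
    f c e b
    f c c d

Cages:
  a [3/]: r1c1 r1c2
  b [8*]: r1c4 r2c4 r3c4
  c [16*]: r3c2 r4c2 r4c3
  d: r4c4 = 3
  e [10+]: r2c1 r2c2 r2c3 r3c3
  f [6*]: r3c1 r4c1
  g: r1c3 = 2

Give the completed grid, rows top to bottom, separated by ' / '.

1 3 2 4 / 4 2 3 1 / 3 4 1 2 / 2 1 4 3

Cage g is given; hence r1c3 = 2.
2 is placed in column 3, leaving r4c3 = 4.
Cage d is given, which forces r4c4 = 3.
Cage f needs two cells with product 6, which forces r3c1 = 3.
The 3 cells of cage c must have product 16, so r3c2 = 4.
Row 3 now contains 3, which forces r3c3 = 1.
Row 3 now contains 1, which forces r3c4 = 2.
3 is placed in row 4, leaving r4c1 = 2.
Row 4 already has 4, which forces r4c2 = 1.
3 is placed in column 1, so r1c1 = 1.
1 is placed in column 2, so r1c2 = 3.
1 is placed in row 1; hence r1c4 = 4.
Column 1 already has 2, leaving r2c1 = 4.
Column 2 now contains 4, which forces r2c2 = 2.
Column 3 already has 1; hence r2c3 = 3.
Column 4 now contains 4, so r2c4 = 1.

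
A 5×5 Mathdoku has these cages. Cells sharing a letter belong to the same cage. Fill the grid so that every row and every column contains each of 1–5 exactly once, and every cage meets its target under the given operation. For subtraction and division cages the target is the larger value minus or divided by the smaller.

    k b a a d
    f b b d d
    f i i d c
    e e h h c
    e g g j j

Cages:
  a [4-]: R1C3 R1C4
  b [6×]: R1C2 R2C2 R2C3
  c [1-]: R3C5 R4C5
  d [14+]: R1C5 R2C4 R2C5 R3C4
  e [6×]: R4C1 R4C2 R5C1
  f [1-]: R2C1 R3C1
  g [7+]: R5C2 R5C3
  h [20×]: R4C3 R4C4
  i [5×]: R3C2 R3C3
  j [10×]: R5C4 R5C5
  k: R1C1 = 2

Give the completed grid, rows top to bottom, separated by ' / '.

Cage k is given, which forces R1C1 = 2.
The 3 cells of cage e must have product 6, so R4C2 = 2.
Cage b has product 6, so R2C3 = 2.
The only place for 4 in row 1 is R1C5.
Cage c needs two cells with difference 1; hence R3C5 = 2.
Column 5 already has 2, leaving R5C5 = 5.
Row 5 already has 5; hence R5C4 = 2.
The only place for 3 in row 1 is R1C2.
Column 2 now contains 3, leaving R2C2 = 1.
Row 2 already has 1; hence R2C5 = 3.
Column 2 already has 1; hence R3C2 = 5.
5 is placed in row 3, leaving R3C3 = 1.
Column 5 now contains 3, leaving R4C5 = 1.
Column 2 now contains 3, which forces R5C2 = 4.
Cage g's pair has sum 7, leaving R5C3 = 3.
Column 3 now contains 1, leaving R1C3 = 5.
Cage a needs two cells with difference 4, which forces R1C4 = 1.
Cage d has sum 14; hence R2C4 = 4.
The 4 cells of cage d must have sum 14; hence R3C4 = 3.
Row 4 already has 1, which forces R4C1 = 3.
Column 3 now contains 5, so R4C3 = 4.
4 is placed in column 4, which forces R4C4 = 5.
3 is placed in row 5, so R5C1 = 1.
Row 2 now contains 4, which forces R2C1 = 5.
Row 3 now contains 3, so R3C1 = 4.

2 3 5 1 4 / 5 1 2 4 3 / 4 5 1 3 2 / 3 2 4 5 1 / 1 4 3 2 5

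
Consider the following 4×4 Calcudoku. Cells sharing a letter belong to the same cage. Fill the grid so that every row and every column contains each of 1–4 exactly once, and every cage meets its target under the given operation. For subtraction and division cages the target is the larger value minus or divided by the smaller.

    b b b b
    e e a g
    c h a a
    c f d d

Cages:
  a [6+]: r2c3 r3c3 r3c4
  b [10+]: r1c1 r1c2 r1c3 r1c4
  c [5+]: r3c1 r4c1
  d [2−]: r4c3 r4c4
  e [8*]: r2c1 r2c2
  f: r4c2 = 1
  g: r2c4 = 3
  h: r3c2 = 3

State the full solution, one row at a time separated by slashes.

Cage g is given, leaving r2c4 = 3.
Cage h is given; hence r3c2 = 3.
F is a freebie, so r4c2 = 1.
The 3 cells of cage a must have sum 6, which forces r2c3 = 1.
Cage a needs sum 6, which forces r3c3 = 4.
Cage a needs sum 6; hence r3c4 = 1.
4 is placed in column 3, which forces r4c3 = 2.
Row 4 already has 2, which forces r4c4 = 4.
The 4 cells of cage b must have sum 10, which forces r1c1 = 1.
Cage b has sum 10, which forces r1c2 = 4.
Column 3 now contains 2, leaving r1c3 = 3.
Column 4 now contains 4, which forces r1c4 = 2.
Column 2 already has 4, which forces r2c2 = 2.
Row 3 now contains 1; hence r3c1 = 2.
4 is placed in row 4, so r4c1 = 3.
2 is placed in row 2, so r2c1 = 4.

1 4 3 2 / 4 2 1 3 / 2 3 4 1 / 3 1 2 4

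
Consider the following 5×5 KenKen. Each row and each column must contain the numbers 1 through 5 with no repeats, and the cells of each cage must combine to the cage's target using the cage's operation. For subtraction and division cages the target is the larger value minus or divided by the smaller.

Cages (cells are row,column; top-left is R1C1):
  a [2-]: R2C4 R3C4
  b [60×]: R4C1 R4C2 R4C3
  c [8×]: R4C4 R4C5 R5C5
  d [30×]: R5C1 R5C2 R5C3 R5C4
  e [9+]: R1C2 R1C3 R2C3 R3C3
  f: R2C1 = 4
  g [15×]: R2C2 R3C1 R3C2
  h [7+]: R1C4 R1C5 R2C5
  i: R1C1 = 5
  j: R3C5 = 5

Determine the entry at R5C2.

I is a freebie, which forces R1C1 = 5.
Cage f is a single given cell, which forces R2C1 = 4.
Cage j is a single given cell, which forces R3C5 = 5.
Column 1 already has 4, which forces R4C1 = 3.
The 3 cells of cage g must have product 15, leaving R2C2 = 5.
Column 1 already has 3, which forces R3C1 = 1.
Cage g needs product 15, which forces R3C2 = 3.
3 is placed in row 3, leaving R3C4 = 4.
5 is placed in column 2, leaving R4C2 = 4.
Row 4 now contains 4, so R4C3 = 5.
Column 1 now contains 1, which forces R5C1 = 2.
2 is placed in row 5; hence R5C2 = 1.
Row 5 already has 1, which forces R5C3 = 3.
Row 5 now contains 3; hence R5C4 = 5.
Row 5 already has 1, leaving R5C5 = 4.
Column 2 already has 1, so R1C2 = 2.
The 4 cells of cage e must have sum 9, leaving R1C3 = 4.
2 is placed in row 1, which forces R1C4 = 3.
Row 1 already has 3; hence R1C5 = 1.
The 4 cells of cage e must have sum 9, so R2C3 = 1.
Cage a needs two cells with difference 2, leaving R2C4 = 2.
Row 2 already has 2, which forces R2C5 = 3.
Row 3 already has 4, so R3C3 = 2.
Column 4 now contains 2, leaving R4C4 = 1.
Column 5 now contains 1, leaving R4C5 = 2.
Completed grid: 5 2 4 3 1 / 4 5 1 2 3 / 1 3 2 4 5 / 3 4 5 1 2 / 2 1 3 5 4.

1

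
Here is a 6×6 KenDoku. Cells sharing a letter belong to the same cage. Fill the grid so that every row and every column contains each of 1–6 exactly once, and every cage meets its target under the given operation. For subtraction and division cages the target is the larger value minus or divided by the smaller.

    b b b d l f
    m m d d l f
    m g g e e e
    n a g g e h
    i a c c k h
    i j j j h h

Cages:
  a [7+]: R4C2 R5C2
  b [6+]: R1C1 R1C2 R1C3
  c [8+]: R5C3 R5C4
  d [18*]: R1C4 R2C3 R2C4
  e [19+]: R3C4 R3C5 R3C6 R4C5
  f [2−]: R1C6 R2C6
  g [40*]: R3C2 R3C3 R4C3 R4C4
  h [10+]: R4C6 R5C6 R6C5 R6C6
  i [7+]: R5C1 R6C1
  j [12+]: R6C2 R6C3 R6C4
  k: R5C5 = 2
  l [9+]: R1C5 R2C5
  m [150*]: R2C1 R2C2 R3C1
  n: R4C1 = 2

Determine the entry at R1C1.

Cage m has product 150, so R2C1 = 6.
Cage m needs product 150, leaving R2C2 = 5.
Cage m needs product 150; hence R3C1 = 5.
Cage n is a single given cell; hence R4C1 = 2.
K is a freebie, which forces R5C5 = 2.
The 4 cells of cage e must have sum 19, leaving R4C5 = 6.
Column 5 now contains 6, which forces R1C5 = 5.
Cage l's pair has sum 9, which forces R2C5 = 4.
4 is placed in column 5; hence R3C5 = 3.
Column 5 already has 3, so R6C5 = 1.
In row 1, 4 can only go at R1C6, so R1C6 = 4.
The two cells of cage f must have difference 2, so R2C6 = 2.
Cage e has sum 19, so R3C4 = 4.
Column 6 now contains 4, so R3C6 = 6.
Cage d has product 18, leaving R1C4 = 6.
Cage g has product 40, which forces R4C3 = 4.
Cage g needs product 40, which forces R4C4 = 5.
Column 4 now contains 5, which forces R5C4 = 3.
Column 4 already has 3, leaving R6C4 = 2.
Cage d needs product 18, leaving R2C3 = 3.
Column 4 already has 3, which forces R2C4 = 1.
Row 5 now contains 3, so R5C1 = 4.
Row 5 already has 4, so R5C2 = 6.
Row 5 now contains 3, leaving R5C3 = 5.
Row 5 already has 5, which forces R5C6 = 1.
Cage i needs two cells with sum 7, which forces R6C1 = 3.
Cage j needs sum 12, so R6C2 = 4.
Cage j has sum 12, leaving R6C3 = 6.
Row 6 now contains 3, leaving R6C6 = 5.
Column 1 now contains 3, so R1C1 = 1.
Cage b needs sum 6, leaving R1C2 = 3.
Cage b needs sum 6, so R1C3 = 2.
2 is placed in column 3; hence R3C3 = 1.
Cage a's pair has sum 7, leaving R4C2 = 1.
Column 6 now contains 1; hence R4C6 = 3.
1 is placed in row 3, which forces R3C2 = 2.
The full grid is 1 3 2 6 5 4 / 6 5 3 1 4 2 / 5 2 1 4 3 6 / 2 1 4 5 6 3 / 4 6 5 3 2 1 / 3 4 6 2 1 5.

1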